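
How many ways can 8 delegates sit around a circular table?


Circular arrangements of 8 distinct objects: fix one position to break rotational symmetry.
(n-1)! = 7! = 5040

5040


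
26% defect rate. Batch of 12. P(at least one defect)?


P(all good) = (37/50)^12 = 6582952005840035281/244140625000000000000
P(≥1 defect) = 237557672994159964719/244140625000000000000

P = 237557672994159964719/244140625000000000000 ≈ 97.30%


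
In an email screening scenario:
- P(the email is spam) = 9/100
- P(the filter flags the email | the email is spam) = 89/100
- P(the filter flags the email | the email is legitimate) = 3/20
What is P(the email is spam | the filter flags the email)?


Using Bayes' theorem:
P(A|B) = P(B|A)·P(A) / P(B)

P(the filter flags the email) = 89/100 × 9/100 + 3/20 × 91/100
= 801/10000 + 273/2000 = 1083/5000

P(the email is spam|the filter flags the email) = (801/10000) / (1083/5000) = 267/722

P(the email is spam|the filter flags the email) = 267/722 ≈ 36.98%


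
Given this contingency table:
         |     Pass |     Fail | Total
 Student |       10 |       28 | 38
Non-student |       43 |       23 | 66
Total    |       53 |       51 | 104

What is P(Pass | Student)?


P(Pass | Student) = 10/(10+28) = 10/38 = 5/19

P(Pass|Student) = 5/19 ≈ 26.32%


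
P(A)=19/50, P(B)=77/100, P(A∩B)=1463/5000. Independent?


P(A)×P(B) = 1463/5000
P(A∩B) = 1463/5000
Equal ✓ → Independent

Yes, independent


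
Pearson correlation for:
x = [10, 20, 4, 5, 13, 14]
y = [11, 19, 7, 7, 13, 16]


n=6, Σx=66, Σy=73, Σxy=946, Σx²=906, Σy²=1005
r = (6×946 - 66×73)/√((6×906 - 66²)(6×1005 - 73²))
= 858/√(1080×701) = 858/√757080 ≈ 858/870.1034 ≈ 0.9861

r ≈ 0.9861


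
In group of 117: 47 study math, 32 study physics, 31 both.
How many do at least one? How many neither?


|A∪B| = 47+32-31 = 48
Neither = 117-48 = 69

At least one: 48; Neither: 69


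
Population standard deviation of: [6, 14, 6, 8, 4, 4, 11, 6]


Mean = 59/8
  (6-59/8)²=121/64
  (14-59/8)²=2809/64
  (6-59/8)²=121/64
  (8-59/8)²=25/64
  (4-59/8)²=729/64
  (4-59/8)²=729/64
  (11-59/8)²=841/64
  (6-59/8)²=121/64
Σ(x-μ)² = 687/8
σ² = (687/8)/8 = 687/64

σ = √(687/64) ≈ 3.2763


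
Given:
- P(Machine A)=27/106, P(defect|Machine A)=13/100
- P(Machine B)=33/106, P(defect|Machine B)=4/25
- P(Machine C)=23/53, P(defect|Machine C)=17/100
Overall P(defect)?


P(B) = Σ P(B|Aᵢ)×P(Aᵢ)
  13/100×27/106 = 351/10600
  4/25×33/106 = 66/1325
  17/100×23/53 = 391/5300
Sum = 1661/10600

P(defect) = 1661/10600 ≈ 15.67%


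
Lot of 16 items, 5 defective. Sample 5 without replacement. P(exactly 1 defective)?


Hypergeometric: C(5,1)×C(11,4)/C(16,5)
= 5×330/4368 = 275/728

P(X=1) = 275/728 ≈ 37.77%


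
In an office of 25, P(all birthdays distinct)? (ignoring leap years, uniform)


P(all different) = Π(365-i)/365 for i=0..24
= (365/365)×(364/365)×...×(341/365)
= 0.431300

P ≈ 0.4313 ≈ 43.13%


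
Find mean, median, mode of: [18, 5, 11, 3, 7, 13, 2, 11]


Sorted: [2, 3, 5, 7, 11, 11, 13, 18]
Mean = 70/8 = 35/4
Median = 9
Freq: {18: 1, 5: 1, 11: 2, 3: 1, 7: 1, 13: 1, 2: 1}
Mode: [11]

Mean=35/4, Median=9, Mode=11


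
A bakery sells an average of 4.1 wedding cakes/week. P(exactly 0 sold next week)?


Poisson(λ=4.1): P(X=0) = e^(-λ)×λ^k/k!
= e^(-4.1) × 4.1^0 / 0!
≈ 0.0165726754 × 1 / 1 ≈ 0.016573

P(X=0) ≈ 0.016573 ≈ 1.66%


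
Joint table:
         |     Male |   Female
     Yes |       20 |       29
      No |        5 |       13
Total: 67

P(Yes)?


P(Yes) = (20+29)/67 = 49/67

P(Yes) = 49/67 ≈ 73.13%


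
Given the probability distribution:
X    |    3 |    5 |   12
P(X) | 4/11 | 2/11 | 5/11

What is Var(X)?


E[X] = 82/11
E[X²] = 806/11
Var(X) = E[X²] - (E[X])² = 806/11 - 6724/121 = 2142/121

Var(X) = 2142/121 ≈ 17.7025


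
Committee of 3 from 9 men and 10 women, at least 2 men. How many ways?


Count by #men:
  2M,1W: C(9,2)×C(10,1)=360
  3M,0W: C(9,3)×C(10,0)=84
Total = 444

444


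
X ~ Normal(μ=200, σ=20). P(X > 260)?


z = (260-200)/20 = 3.0
P(X > 260) = 1 - P(Z ≤ 3.0) = 1 - 0.9987 = 0.0013

P(X > 260) ≈ 0.0013


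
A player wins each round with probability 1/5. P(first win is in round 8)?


Geometric: P(X=8) = (1-p)^(k-1)×p = (4/5)^7×1/5 = 16384/390625

P(X=8) = 16384/390625 ≈ 4.19%


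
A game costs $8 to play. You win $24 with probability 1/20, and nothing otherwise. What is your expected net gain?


E[gain] = (24-8)×1/20 + (-8)×19/20
= 4/5 - 38/5 = -34/5

Expected net gain = $-34/5 ≈ $-6.80


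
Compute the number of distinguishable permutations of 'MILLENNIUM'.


Letters: 10, freq: {'M': 2, 'I': 2, 'L': 2, 'E': 1, 'N': 2, 'U': 1}
10!/(2!×2!×2!×1!×2!×1!) = 3628800/16 = 226800

226800


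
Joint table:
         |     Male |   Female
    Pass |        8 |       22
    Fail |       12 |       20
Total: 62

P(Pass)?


P(Pass) = (8+22)/62 = 30/62 = 15/31

P(Pass) = 15/31 ≈ 48.39%


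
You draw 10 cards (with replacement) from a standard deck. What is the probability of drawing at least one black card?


P(not a black card) = 26/52 = 1/2
P(none in 10 draws) = (1/2)^10 = 1/1024
P(≥1 black card) = 1 - 1/1024 = 1023/1024

P = 1023/1024 ≈ 99.90%


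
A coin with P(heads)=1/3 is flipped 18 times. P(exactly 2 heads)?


Binomial: P(X=2) = C(18,2)×p^2×(1-p)^16
= 153 × 1/9 × 65536/43046721 = 1114112/43046721

P(X=2) = 1114112/43046721 ≈ 2.59%


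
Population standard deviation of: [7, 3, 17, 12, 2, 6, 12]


Mean = 59/7
  (7-59/7)²=100/49
  (3-59/7)²=1444/49
  (17-59/7)²=3600/49
  (12-59/7)²=625/49
  (2-59/7)²=2025/49
  (6-59/7)²=289/49
  (12-59/7)²=625/49
Σ(x-μ)² = 1244/7
σ² = (1244/7)/7 = 1244/49

σ = √(1244/49) ≈ 5.0386


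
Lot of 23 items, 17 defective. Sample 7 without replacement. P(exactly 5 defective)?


Hypergeometric: C(17,5)×C(6,2)/C(23,7)
= 6188×15/245157 = 1820/4807

P(X=5) = 1820/4807 ≈ 37.86%


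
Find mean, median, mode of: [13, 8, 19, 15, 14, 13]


Sorted: [8, 13, 13, 14, 15, 19]
Mean = 82/6 = 41/3
Median = 27/2
Freq: {13: 2, 8: 1, 19: 1, 15: 1, 14: 1}
Mode: [13]

Mean=41/3, Median=27/2, Mode=13


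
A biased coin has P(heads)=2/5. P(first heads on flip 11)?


Geometric: P(X=11) = (1-p)^(k-1)×p = (3/5)^10×2/5 = 118098/48828125

P(X=11) = 118098/48828125 ≈ 0.24%


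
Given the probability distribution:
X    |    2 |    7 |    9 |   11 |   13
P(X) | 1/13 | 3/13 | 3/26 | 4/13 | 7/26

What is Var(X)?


E[X] = 126/13
E[X²] = 1348/13
Var(X) = E[X²] - (E[X])² = 1348/13 - 15876/169 = 1648/169

Var(X) = 1648/169 ≈ 9.7515


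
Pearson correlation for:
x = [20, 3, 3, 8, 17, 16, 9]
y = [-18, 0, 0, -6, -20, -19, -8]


n=7, Σx=76, Σy=-71, Σxy=-1124, Σx²=1108, Σy²=1185
r = (7×(-1124) - 76×(-71))/√((7×1108 - 76²)(7×1185 - (-71)²))
= -2472/√(1980×3254) = -2472/√6442920 ≈ -2472/2538.2908 ≈ -0.9739

r ≈ -0.9739


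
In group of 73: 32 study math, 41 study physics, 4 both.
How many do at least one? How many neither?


|A∪B| = 32+41-4 = 69
Neither = 73-69 = 4

At least one: 69; Neither: 4


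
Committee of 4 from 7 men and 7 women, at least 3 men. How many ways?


Count by #men:
  3M,1W: C(7,3)×C(7,1)=245
  4M,0W: C(7,4)×C(7,0)=35
Total = 280

280


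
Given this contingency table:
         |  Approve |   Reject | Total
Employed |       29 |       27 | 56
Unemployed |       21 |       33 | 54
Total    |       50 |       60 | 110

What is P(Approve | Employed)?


P(Approve | Employed) = 29/(29+27) = 29/56

P(Approve|Employed) = 29/56 ≈ 51.79%


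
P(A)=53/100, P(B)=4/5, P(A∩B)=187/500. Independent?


P(A)×P(B) = 53/125
P(A∩B) = 187/500
Not equal → NOT independent

No, not independent


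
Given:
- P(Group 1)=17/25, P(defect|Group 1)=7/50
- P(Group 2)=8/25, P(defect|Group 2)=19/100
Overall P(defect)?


P(B) = Σ P(B|Aᵢ)×P(Aᵢ)
  7/50×17/25 = 119/1250
  19/100×8/25 = 38/625
Sum = 39/250

P(defect) = 39/250 ≈ 15.60%


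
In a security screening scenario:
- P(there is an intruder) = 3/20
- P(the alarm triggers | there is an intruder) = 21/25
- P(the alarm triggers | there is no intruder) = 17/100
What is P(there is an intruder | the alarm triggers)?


Using Bayes' theorem:
P(A|B) = P(B|A)·P(A) / P(B)

P(the alarm triggers) = 21/25 × 3/20 + 17/100 × 17/20
= 63/500 + 289/2000 = 541/2000

P(there is an intruder|the alarm triggers) = (63/500) / (541/2000) = 252/541

P(there is an intruder|the alarm triggers) = 252/541 ≈ 46.58%


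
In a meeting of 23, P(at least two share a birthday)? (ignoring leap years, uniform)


P(all different) = Π(365-i)/365 for i=0..22
= 0.492703
P(match) = 1 - 0.492703 = 0.507297

P ≈ 0.5073 ≈ 50.73%


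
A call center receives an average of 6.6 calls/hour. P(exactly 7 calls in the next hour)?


Poisson(λ=6.6): P(X=7) = e^(-λ)×λ^k/k!
= e^(-6.6) × 6.6^7 / 7!
≈ 0.001360368038 × 545516.070106 / 5040 ≈ 0.147243

P(X=7) ≈ 0.147243 ≈ 14.72%


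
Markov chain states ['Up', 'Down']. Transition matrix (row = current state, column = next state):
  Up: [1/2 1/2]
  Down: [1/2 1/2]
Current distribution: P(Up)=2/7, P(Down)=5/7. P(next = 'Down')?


P(next=Down) = Σᵢ P(now=i)×P(i→Down)
= 2/7×1/2 + 5/7×1/2
= 1/7 + 5/14 = 1/2

P = 1/2 ≈ 0.5000


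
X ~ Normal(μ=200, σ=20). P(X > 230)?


z = (230-200)/20 = 1.5
P(X > 230) = 1 - P(Z ≤ 1.5) = 1 - 0.9332 = 0.0668

P(X > 230) ≈ 0.0668


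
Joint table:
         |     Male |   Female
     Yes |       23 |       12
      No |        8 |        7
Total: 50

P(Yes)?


P(Yes) = (23+12)/50 = 35/50 = 7/10

P(Yes) = 7/10 ≈ 70.00%


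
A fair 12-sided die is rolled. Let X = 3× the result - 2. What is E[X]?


E[die] = (1+12)/2 = 13/2
E[X] = 3×13/2 - 2 = 35/2

E[X] = 35/2


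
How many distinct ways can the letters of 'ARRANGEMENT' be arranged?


Letters: 11, freq: {'A': 2, 'R': 2, 'N': 2, 'G': 1, 'E': 2, 'M': 1, 'T': 1}
11!/(2!×2!×2!×1!×2!×1!×1!) = 39916800/16 = 2494800

2494800


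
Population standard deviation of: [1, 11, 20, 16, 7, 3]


Mean = 58/6 = 29/3
  (1-29/3)²=676/9
  (11-29/3)²=16/9
  (20-29/3)²=961/9
  (16-29/3)²=361/9
  (7-29/3)²=64/9
  (3-29/3)²=400/9
Σ(x-μ)² = 826/3
σ² = (826/3)/6 = 413/9

σ = √(413/9) ≈ 6.7741


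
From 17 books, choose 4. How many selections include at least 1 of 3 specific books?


Complement: C(17,4) - C(14,4) = 2380 - 1001 = 1379

1379


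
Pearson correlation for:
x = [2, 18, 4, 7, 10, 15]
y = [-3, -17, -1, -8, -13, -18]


n=6, Σx=56, Σy=-60, Σxy=-772, Σx²=718, Σy²=856
r = (6×(-772) - 56×(-60))/√((6×718 - 56²)(6×856 - (-60)²))
= -1272/√(1172×1536) = -1272/√1800192 ≈ -1272/1341.7123 ≈ -0.9480

r ≈ -0.9480


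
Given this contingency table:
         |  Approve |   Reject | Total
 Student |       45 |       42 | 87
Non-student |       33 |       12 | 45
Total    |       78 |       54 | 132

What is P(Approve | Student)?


P(Approve | Student) = 45/(45+42) = 45/87 = 15/29

P(Approve|Student) = 15/29 ≈ 51.72%


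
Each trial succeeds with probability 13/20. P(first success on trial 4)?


Geometric: P(X=4) = (1-p)^(k-1)×p = (7/20)^3×13/20 = 4459/160000

P(X=4) = 4459/160000 ≈ 2.79%


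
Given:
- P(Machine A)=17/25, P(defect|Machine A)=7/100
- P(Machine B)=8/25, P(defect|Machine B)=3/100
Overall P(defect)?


P(B) = Σ P(B|Aᵢ)×P(Aᵢ)
  7/100×17/25 = 119/2500
  3/100×8/25 = 6/625
Sum = 143/2500

P(defect) = 143/2500 ≈ 5.72%


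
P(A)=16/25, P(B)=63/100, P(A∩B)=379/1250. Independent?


P(A)×P(B) = 252/625
P(A∩B) = 379/1250
Not equal → NOT independent

No, not independent


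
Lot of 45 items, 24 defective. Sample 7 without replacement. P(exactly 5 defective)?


Hypergeometric: C(24,5)×C(21,2)/C(45,7)
= 42504×210/45379620 = 4508/22919

P(X=5) = 4508/22919 ≈ 19.67%


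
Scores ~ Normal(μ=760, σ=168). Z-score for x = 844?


z = (x - μ)/σ = (844 - 760)/168 = 0.5

z = 0.5


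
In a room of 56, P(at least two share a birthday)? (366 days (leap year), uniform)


P(all different) = Π(366-i)/366 for i=0..55
= 0.011818
P(match) = 1 - 0.011818 = 0.988182

P ≈ 0.9882 ≈ 98.82%


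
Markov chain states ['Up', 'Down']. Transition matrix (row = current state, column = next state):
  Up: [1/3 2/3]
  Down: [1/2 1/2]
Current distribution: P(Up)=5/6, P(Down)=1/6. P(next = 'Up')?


P(next=Up) = Σᵢ P(now=i)×P(i→Up)
= 5/6×1/3 + 1/6×1/2
= 5/18 + 1/12 = 13/36

P = 13/36 ≈ 0.3611


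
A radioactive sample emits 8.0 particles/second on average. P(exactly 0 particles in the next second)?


Poisson(λ=8.0): P(X=0) = e^(-λ)×λ^k/k!
= e^(-8.0) × 8.0^0 / 0!
≈ 0.0003354626279 × 1 / 1 ≈ 0.000335

P(X=0) ≈ 0.000335 ≈ 0.03%


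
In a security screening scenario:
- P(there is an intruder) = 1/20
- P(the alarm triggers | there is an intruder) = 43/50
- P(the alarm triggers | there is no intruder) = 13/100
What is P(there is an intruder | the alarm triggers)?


Using Bayes' theorem:
P(A|B) = P(B|A)·P(A) / P(B)

P(the alarm triggers) = 43/50 × 1/20 + 13/100 × 19/20
= 43/1000 + 247/2000 = 333/2000

P(there is an intruder|the alarm triggers) = (43/1000) / (333/2000) = 86/333

P(there is an intruder|the alarm triggers) = 86/333 ≈ 25.83%


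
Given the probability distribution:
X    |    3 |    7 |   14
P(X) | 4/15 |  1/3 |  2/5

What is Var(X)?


E[X] = 131/15
E[X²] = 1457/15
Var(X) = E[X²] - (E[X])² = 1457/15 - 17161/225 = 4694/225

Var(X) = 4694/225 ≈ 20.8622


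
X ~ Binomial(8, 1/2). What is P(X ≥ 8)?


P(X ≥ 8) = Σ P(X=i) for i=8..8
P(X=8) = 1/256
Sum = 1/256

P(X ≥ 8) = 1/256 ≈ 0.39%


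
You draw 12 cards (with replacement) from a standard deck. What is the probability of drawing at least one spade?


P(not a spade) = 39/52 = 3/4
P(none in 12 draws) = (3/4)^12 = 531441/16777216
P(≥1 spade) = 1 - 531441/16777216 = 16245775/16777216

P = 16245775/16777216 ≈ 96.83%


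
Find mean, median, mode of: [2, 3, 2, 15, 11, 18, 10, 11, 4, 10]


Sorted: [2, 2, 3, 4, 10, 10, 11, 11, 15, 18]
Mean = 86/10 = 43/5
Median = 10
Freq: {2: 2, 3: 1, 15: 1, 11: 2, 18: 1, 10: 2, 4: 1}
Mode: [2, 10, 11]

Mean=43/5, Median=10, Mode=[2, 10, 11]


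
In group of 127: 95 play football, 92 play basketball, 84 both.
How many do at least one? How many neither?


|A∪B| = 95+92-84 = 103
Neither = 127-103 = 24

At least one: 103; Neither: 24


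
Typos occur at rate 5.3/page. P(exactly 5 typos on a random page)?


Poisson(λ=5.3): P(X=5) = e^(-λ)×λ^k/k!
= e^(-5.3) × 5.3^5 / 5!
≈ 0.004991593907 × 4181.95493 / 120 ≈ 0.173955

P(X=5) ≈ 0.173955 ≈ 17.40%


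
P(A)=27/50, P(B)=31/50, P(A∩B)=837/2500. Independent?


P(A)×P(B) = 837/2500
P(A∩B) = 837/2500
Equal ✓ → Independent

Yes, independent


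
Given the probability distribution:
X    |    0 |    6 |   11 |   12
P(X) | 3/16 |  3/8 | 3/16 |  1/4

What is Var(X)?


E[X] = 117/16
E[X²] = 1155/16
Var(X) = E[X²] - (E[X])² = 1155/16 - 13689/256 = 4791/256

Var(X) = 4791/256 ≈ 18.7148


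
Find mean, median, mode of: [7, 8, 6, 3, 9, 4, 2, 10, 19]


Sorted: [2, 3, 4, 6, 7, 8, 9, 10, 19]
Mean = 68/9
Median = 7
Freq: {7: 1, 8: 1, 6: 1, 3: 1, 9: 1, 4: 1, 2: 1, 10: 1, 19: 1}
Mode: No mode

Mean=68/9, Median=7, Mode=No mode


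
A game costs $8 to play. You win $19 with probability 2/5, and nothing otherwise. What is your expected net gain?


E[gain] = (19-8)×2/5 + (-8)×3/5
= 22/5 - 24/5 = -2/5

Expected net gain = $-2/5 ≈ $-0.40


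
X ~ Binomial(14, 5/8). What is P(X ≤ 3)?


P(X ≤ 3) = Σ P(X=i) for i=0..3
P(X=0) = 4782969/4398046511104
P(X=1) = 55801305/2199023255552
P(X=2) = 1209028275/4398046511104
P(X=3) = 2015047125/1099511627776
Sum = 4692801177/2199023255552

P(X ≤ 3) = 4692801177/2199023255552 ≈ 0.21%


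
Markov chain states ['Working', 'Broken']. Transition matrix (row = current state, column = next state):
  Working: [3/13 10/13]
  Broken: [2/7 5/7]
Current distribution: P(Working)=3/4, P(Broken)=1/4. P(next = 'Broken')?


P(next=Broken) = Σᵢ P(now=i)×P(i→Broken)
= 3/4×10/13 + 1/4×5/7
= 15/26 + 5/28 = 275/364

P = 275/364 ≈ 0.7555


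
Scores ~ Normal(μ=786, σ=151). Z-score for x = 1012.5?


z = (x - μ)/σ = (1012.5 - 786)/151 = 1.5

z = 1.5


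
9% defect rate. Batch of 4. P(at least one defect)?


P(all good) = (91/100)^4 = 68574961/100000000
P(≥1 defect) = 31425039/100000000

P = 31425039/100000000 ≈ 31.43%


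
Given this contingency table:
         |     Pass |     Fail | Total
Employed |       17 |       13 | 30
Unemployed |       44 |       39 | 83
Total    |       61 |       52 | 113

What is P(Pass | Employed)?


P(Pass | Employed) = 17/(17+13) = 17/30

P(Pass|Employed) = 17/30 ≈ 56.67%


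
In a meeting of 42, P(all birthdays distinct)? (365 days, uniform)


P(all different) = Π(365-i)/365 for i=0..41
= (365/365)×(364/365)×...×(324/365)
= 0.085970

P ≈ 0.0860 ≈ 8.60%


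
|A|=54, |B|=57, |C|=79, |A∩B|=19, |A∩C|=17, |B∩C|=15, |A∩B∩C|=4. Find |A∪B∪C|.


|A∪B∪C| = 54+57+79-19-17-15+4 = 143

|A∪B∪C| = 143


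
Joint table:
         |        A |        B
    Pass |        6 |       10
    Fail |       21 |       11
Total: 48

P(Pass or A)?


P(Pass∨A) = P(Pass) + P(A) - P(Pass∧A)
= (16 + 27 - 6)/48 = 37/48

P = 37/48 ≈ 77.08%


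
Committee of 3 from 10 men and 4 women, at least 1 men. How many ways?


Count by #men:
  1M,2W: C(10,1)×C(4,2)=60
  2M,1W: C(10,2)×C(4,1)=180
  3M,0W: C(10,3)×C(4,0)=120
Total = 360

360


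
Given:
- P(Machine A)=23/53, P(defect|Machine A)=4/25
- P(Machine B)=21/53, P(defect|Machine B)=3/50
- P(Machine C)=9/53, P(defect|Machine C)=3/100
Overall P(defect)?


P(B) = Σ P(B|Aᵢ)×P(Aᵢ)
  4/25×23/53 = 92/1325
  3/50×21/53 = 63/2650
  3/100×9/53 = 27/5300
Sum = 521/5300

P(defect) = 521/5300 ≈ 9.83%


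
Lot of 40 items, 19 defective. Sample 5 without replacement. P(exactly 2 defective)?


Hypergeometric: C(19,2)×C(21,3)/C(40,5)
= 171×1330/658008 = 665/1924

P(X=2) = 665/1924 ≈ 34.56%


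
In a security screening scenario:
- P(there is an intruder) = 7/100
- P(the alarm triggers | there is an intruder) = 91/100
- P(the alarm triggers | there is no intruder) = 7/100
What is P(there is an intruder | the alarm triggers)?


Using Bayes' theorem:
P(A|B) = P(B|A)·P(A) / P(B)

P(the alarm triggers) = 91/100 × 7/100 + 7/100 × 93/100
= 637/10000 + 651/10000 = 161/1250

P(there is an intruder|the alarm triggers) = (637/10000) / (161/1250) = 91/184

P(there is an intruder|the alarm triggers) = 91/184 ≈ 49.46%


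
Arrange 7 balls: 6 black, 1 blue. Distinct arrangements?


7!/(6!×1!) = 7

7


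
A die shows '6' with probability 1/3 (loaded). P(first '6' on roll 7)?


Geometric: P(X=7) = (1-p)^(k-1)×p = (2/3)^6×1/3 = 64/2187

P(X=7) = 64/2187 ≈ 2.93%


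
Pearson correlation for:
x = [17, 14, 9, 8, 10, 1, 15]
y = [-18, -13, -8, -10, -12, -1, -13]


n=7, Σx=74, Σy=-75, Σxy=-956, Σx²=956, Σy²=971
r = (7×(-956) - 74×(-75))/√((7×956 - 74²)(7×971 - (-75)²))
= -1142/√(1216×1172) = -1142/√1425152 ≈ -1142/1193.7973 ≈ -0.9566

r ≈ -0.9566


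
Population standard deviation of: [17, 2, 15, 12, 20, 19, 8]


Mean = 93/7
  (17-93/7)²=676/49
  (2-93/7)²=6241/49
  (15-93/7)²=144/49
  (12-93/7)²=81/49
  (20-93/7)²=2209/49
  (19-93/7)²=1600/49
  (8-93/7)²=1369/49
Σ(x-μ)² = 1760/7
σ² = (1760/7)/7 = 1760/49

σ = √(1760/49) ≈ 5.9932


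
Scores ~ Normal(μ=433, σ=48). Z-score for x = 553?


z = (x - μ)/σ = (553 - 433)/48 = 2.5

z = 2.5


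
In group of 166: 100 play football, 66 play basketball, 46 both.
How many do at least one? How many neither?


|A∪B| = 100+66-46 = 120
Neither = 166-120 = 46

At least one: 120; Neither: 46


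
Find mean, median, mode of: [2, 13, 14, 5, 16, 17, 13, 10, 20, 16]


Sorted: [2, 5, 10, 13, 13, 14, 16, 16, 17, 20]
Mean = 126/10 = 63/5
Median = 27/2
Freq: {2: 1, 13: 2, 14: 1, 5: 1, 16: 2, 17: 1, 10: 1, 20: 1}
Mode: [13, 16]

Mean=63/5, Median=27/2, Mode=[13, 16]


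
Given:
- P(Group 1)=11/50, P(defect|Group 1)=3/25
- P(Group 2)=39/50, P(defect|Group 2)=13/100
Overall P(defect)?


P(B) = Σ P(B|Aᵢ)×P(Aᵢ)
  3/25×11/50 = 33/1250
  13/100×39/50 = 507/5000
Sum = 639/5000

P(defect) = 639/5000 ≈ 12.78%


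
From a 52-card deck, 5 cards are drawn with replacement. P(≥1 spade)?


P(not a spade) = 39/52 = 3/4
P(none in 5 draws) = (3/4)^5 = 243/1024
P(≥1 spade) = 1 - 243/1024 = 781/1024

P = 781/1024 ≈ 76.27%


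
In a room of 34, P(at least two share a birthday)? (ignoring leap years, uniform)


P(all different) = Π(365-i)/365 for i=0..33
= 0.204683
P(match) = 1 - 0.204683 = 0.795317

P ≈ 0.7953 ≈ 79.53%


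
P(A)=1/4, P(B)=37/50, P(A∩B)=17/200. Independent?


P(A)×P(B) = 37/200
P(A∩B) = 17/200
Not equal → NOT independent

No, not independent


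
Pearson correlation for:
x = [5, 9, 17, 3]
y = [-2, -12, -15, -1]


n=4, Σx=34, Σy=-30, Σxy=-376, Σx²=404, Σy²=374
r = (4×(-376) - 34×(-30))/√((4×404 - 34²)(4×374 - (-30)²))
= -484/√(460×596) = -484/√274160 ≈ -484/523.6029 ≈ -0.9244

r ≈ -0.9244


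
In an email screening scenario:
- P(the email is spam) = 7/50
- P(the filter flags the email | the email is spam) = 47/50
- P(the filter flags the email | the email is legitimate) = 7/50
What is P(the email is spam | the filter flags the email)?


Using Bayes' theorem:
P(A|B) = P(B|A)·P(A) / P(B)

P(the filter flags the email) = 47/50 × 7/50 + 7/50 × 43/50
= 329/2500 + 301/2500 = 63/250

P(the email is spam|the filter flags the email) = (329/2500) / (63/250) = 47/90

P(the email is spam|the filter flags the email) = 47/90 ≈ 52.22%


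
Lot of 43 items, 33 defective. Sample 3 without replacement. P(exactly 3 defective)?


Hypergeometric: C(33,3)×C(10,0)/C(43,3)
= 5456×1/12341 = 5456/12341

P(X=3) = 5456/12341 ≈ 44.21%


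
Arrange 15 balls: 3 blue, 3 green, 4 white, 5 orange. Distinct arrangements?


15!/(3!×3!×4!×5!) = 12612600

12612600


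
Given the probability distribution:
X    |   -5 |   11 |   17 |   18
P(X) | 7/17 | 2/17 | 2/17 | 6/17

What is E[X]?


E[X] = Σ x·P(X=x)
= (-5)×(7/17) + (11)×(2/17) + (17)×(2/17) + (18)×(6/17)
= 129/17

E[X] = 129/17


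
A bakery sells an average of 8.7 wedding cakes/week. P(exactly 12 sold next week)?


Poisson(λ=8.7): P(X=12) = e^(-λ)×λ^k/k!
= e^(-8.7) × 8.7^12 / 12!
≈ 0.000166585811 × 188031682201 / 479001600 ≈ 0.065393

P(X=12) ≈ 0.065393 ≈ 6.54%


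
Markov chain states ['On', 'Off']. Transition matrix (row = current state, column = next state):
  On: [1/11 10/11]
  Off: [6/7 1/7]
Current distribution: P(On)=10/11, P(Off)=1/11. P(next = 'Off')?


P(next=Off) = Σᵢ P(now=i)×P(i→Off)
= 10/11×10/11 + 1/11×1/7
= 100/121 + 1/77 = 711/847

P = 711/847 ≈ 0.8394


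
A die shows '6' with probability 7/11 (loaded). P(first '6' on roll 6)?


Geometric: P(X=6) = (1-p)^(k-1)×p = (4/11)^5×7/11 = 7168/1771561

P(X=6) = 7168/1771561 ≈ 0.40%


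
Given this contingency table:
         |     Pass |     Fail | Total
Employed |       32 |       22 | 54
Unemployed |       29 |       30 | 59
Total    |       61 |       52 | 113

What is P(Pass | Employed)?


P(Pass | Employed) = 32/(32+22) = 32/54 = 16/27

P(Pass|Employed) = 16/27 ≈ 59.26%


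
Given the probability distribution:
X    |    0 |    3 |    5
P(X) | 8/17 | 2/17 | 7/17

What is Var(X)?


E[X] = 41/17
E[X²] = 193/17
Var(X) = E[X²] - (E[X])² = 193/17 - 1681/289 = 1600/289

Var(X) = 1600/289 ≈ 5.5363


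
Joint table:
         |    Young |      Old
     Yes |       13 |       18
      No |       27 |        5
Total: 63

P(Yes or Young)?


P(Yes∨Young) = P(Yes) + P(Young) - P(Yes∧Young)
= (31 + 40 - 13)/63 = 58/63

P = 58/63 ≈ 92.06%


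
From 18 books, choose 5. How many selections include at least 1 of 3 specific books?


Complement: C(18,5) - C(15,5) = 8568 - 3003 = 5565

5565


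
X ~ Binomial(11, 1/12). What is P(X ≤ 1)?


P(X ≤ 1) = Σ P(X=i) for i=0..1
P(X=0) = 285311670611/743008370688
P(X=1) = 285311670611/743008370688
Sum = 285311670611/371504185344

P(X ≤ 1) = 285311670611/371504185344 ≈ 76.80%


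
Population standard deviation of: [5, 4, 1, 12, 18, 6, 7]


Mean = 53/7
  (5-53/7)²=324/49
  (4-53/7)²=625/49
  (1-53/7)²=2116/49
  (12-53/7)²=961/49
  (18-53/7)²=5329/49
  (6-53/7)²=121/49
  (7-53/7)²=16/49
Σ(x-μ)² = 1356/7
σ² = (1356/7)/7 = 1356/49

σ = √(1356/49) ≈ 5.2606


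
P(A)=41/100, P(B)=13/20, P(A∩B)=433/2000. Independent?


P(A)×P(B) = 533/2000
P(A∩B) = 433/2000
Not equal → NOT independent

No, not independent


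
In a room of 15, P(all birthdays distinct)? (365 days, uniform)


P(all different) = Π(365-i)/365 for i=0..14
= (365/365)×(364/365)×...×(351/365)
= 0.747099

P ≈ 0.7471 ≈ 74.71%


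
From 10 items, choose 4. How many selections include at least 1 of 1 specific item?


Complement: C(10,4) - C(9,4) = 210 - 126 = 84

84


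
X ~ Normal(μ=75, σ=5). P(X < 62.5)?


z = (62.5-75)/5 = -2.5
P(Z < -2.5) = 0.0062

P(X < 62.5) ≈ 0.0062


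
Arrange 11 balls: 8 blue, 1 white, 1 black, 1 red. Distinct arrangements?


11!/(8!×1!×1!×1!) = 990

990


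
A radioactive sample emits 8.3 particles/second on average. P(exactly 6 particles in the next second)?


Poisson(λ=8.3): P(X=6) = e^(-λ)×λ^k/k!
= e^(-8.3) × 8.3^6 / 6!
≈ 0.0002485168271 × 326940.373369 / 720 ≈ 0.112847

P(X=6) ≈ 0.112847 ≈ 11.28%


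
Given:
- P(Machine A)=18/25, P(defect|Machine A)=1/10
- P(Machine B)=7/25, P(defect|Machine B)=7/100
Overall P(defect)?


P(B) = Σ P(B|Aᵢ)×P(Aᵢ)
  1/10×18/25 = 9/125
  7/100×7/25 = 49/2500
Sum = 229/2500

P(defect) = 229/2500 ≈ 9.16%


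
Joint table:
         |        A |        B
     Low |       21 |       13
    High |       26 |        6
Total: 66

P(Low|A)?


P(Low|A) = 21/(21+26) = 21/47

P = 21/47 ≈ 44.68%


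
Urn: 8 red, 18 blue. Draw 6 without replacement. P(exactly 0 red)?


Hypergeometric: C(8,0)×C(18,6)/C(26,6)
= 1×18564/230230 = 102/1265

P(X=0) = 102/1265 ≈ 8.06%


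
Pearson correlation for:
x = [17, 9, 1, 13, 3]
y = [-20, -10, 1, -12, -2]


n=5, Σx=43, Σy=-43, Σxy=-591, Σx²=549, Σy²=649
r = (5×(-591) - 43×(-43))/√((5×549 - 43²)(5×649 - (-43)²))
= -1106/√(896×1396) = -1106/√1250816 ≈ -1106/1118.3989 ≈ -0.9889

r ≈ -0.9889


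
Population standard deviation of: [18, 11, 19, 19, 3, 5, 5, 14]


Mean = 94/8 = 47/4
  (18-47/4)²=625/16
  (11-47/4)²=9/16
  (19-47/4)²=841/16
  (19-47/4)²=841/16
  (3-47/4)²=1225/16
  (5-47/4)²=729/16
  (5-47/4)²=729/16
  (14-47/4)²=81/16
Σ(x-μ)² = 635/2
σ² = (635/2)/8 = 635/16

σ = √(635/16) ≈ 6.2998


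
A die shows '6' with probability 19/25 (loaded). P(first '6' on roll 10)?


Geometric: P(X=10) = (1-p)^(k-1)×p = (6/25)^9×19/25 = 191476224/95367431640625

P(X=10) = 191476224/95367431640625 ≈ 0.00%


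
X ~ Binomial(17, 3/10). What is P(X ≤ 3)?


P(X ≤ 3) = Σ P(X=i) for i=0..3
P(X=0) = 232630513987207/100000000000000000
P(X=1) = 1694879459049651/100000000000000000
P(X=2) = 726376911021279/12500000000000000
P(X=3) = 311304390437691/2500000000000000
Sum = 2019070087871473/10000000000000000

P(X ≤ 3) = 2019070087871473/10000000000000000 ≈ 20.19%


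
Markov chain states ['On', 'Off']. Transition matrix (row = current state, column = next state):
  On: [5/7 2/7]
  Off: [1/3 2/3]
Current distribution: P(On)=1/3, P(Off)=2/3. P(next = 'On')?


P(next=On) = Σᵢ P(now=i)×P(i→On)
= 1/3×5/7 + 2/3×1/3
= 5/21 + 2/9 = 29/63

P = 29/63 ≈ 0.4603


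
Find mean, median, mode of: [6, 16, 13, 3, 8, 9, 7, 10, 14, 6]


Sorted: [3, 6, 6, 7, 8, 9, 10, 13, 14, 16]
Mean = 92/10 = 46/5
Median = 17/2
Freq: {6: 2, 16: 1, 13: 1, 3: 1, 8: 1, 9: 1, 7: 1, 10: 1, 14: 1}
Mode: [6]

Mean=46/5, Median=17/2, Mode=6


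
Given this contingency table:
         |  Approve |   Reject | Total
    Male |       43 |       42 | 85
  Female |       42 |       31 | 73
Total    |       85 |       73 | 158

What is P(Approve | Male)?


P(Approve | Male) = 43/(43+42) = 43/85

P(Approve|Male) = 43/85 ≈ 50.59%


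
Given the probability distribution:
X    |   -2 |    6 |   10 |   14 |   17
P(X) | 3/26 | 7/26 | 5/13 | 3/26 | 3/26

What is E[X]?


E[X] = Σ x·P(X=x)
= (-2)×(3/26) + (6)×(7/26) + (10)×(5/13) + (14)×(3/26) + (17)×(3/26)
= 229/26

E[X] = 229/26


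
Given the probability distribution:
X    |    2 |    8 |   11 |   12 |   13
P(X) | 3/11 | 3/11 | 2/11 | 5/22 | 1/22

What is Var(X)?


E[X] = 177/22
E[X²] = 1781/22
Var(X) = E[X²] - (E[X])² = 1781/22 - 31329/484 = 7853/484

Var(X) = 7853/484 ≈ 16.2252


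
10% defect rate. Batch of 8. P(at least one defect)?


P(all good) = (9/10)^8 = 43046721/100000000
P(≥1 defect) = 56953279/100000000

P = 56953279/100000000 ≈ 56.95%


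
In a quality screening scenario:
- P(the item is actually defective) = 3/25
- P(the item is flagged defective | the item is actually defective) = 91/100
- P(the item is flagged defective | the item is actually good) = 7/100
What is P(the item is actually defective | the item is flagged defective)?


Using Bayes' theorem:
P(A|B) = P(B|A)·P(A) / P(B)

P(the item is flagged defective) = 91/100 × 3/25 + 7/100 × 22/25
= 273/2500 + 77/1250 = 427/2500

P(the item is actually defective|the item is flagged defective) = (273/2500) / (427/2500) = 39/61

P(the item is actually defective|the item is flagged defective) = 39/61 ≈ 63.93%


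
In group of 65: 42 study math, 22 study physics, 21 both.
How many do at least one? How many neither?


|A∪B| = 42+22-21 = 43
Neither = 65-43 = 22

At least one: 43; Neither: 22


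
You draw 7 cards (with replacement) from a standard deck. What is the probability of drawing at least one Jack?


P(not a Jack) = 48/52 = 12/13
P(none in 7 draws) = (12/13)^7 = 35831808/62748517
P(≥1 Jack) = 1 - 35831808/62748517 = 26916709/62748517

P = 26916709/62748517 ≈ 42.90%


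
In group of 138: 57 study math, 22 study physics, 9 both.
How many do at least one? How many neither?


|A∪B| = 57+22-9 = 70
Neither = 138-70 = 68

At least one: 70; Neither: 68


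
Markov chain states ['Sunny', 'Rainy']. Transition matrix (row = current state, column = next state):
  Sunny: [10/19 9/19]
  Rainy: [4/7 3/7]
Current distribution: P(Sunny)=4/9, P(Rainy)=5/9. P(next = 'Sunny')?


P(next=Sunny) = Σᵢ P(now=i)×P(i→Sunny)
= 4/9×10/19 + 5/9×4/7
= 40/171 + 20/63 = 220/399

P = 220/399 ≈ 0.5514


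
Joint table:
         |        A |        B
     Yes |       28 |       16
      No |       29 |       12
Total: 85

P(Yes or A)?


P(Yes∨A) = P(Yes) + P(A) - P(Yes∧A)
= (44 + 57 - 28)/85 = 73/85

P = 73/85 ≈ 85.88%


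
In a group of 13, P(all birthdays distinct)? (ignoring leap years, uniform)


P(all different) = Π(365-i)/365 for i=0..12
= (365/365)×(364/365)×...×(353/365)
= 0.805590

P ≈ 0.8056 ≈ 80.56%


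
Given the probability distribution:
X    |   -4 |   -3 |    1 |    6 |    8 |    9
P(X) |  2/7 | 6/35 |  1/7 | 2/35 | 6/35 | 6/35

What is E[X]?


E[X] = Σ x·P(X=x)
= (-4)×(2/7) + (-3)×(6/35) + (1)×(1/7) + (6)×(2/35) + (8)×(6/35) + (9)×(6/35)
= 61/35

E[X] = 61/35


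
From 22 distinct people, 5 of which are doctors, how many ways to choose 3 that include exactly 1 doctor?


Choose 1 of the 5 doctors and 2 of the other 17 people:
C(5,1)×C(17,2) = 5×136 = 680

680


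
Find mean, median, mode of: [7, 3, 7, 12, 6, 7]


Sorted: [3, 6, 7, 7, 7, 12]
Mean = 42/6 = 7
Median = 7
Freq: {7: 3, 3: 1, 12: 1, 6: 1}
Mode: [7]

Mean=7, Median=7, Mode=7


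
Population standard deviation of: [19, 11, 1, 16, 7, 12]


Mean = 66/6 = 11
  (19-11)²=64
  (11-11)²=0
  (1-11)²=100
  (16-11)²=25
  (7-11)²=16
  (12-11)²=1
Σ(x-μ)² = 206
σ² = 206/6 = 103/3

σ = √(103/3) ≈ 5.8595


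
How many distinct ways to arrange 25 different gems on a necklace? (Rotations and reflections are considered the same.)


Free circular arrangements: rotations and reflections both identified.
(n-1)!/2 = 24!/2 = 620448401733239439360000/2 = 310224200866619719680000

310224200866619719680000


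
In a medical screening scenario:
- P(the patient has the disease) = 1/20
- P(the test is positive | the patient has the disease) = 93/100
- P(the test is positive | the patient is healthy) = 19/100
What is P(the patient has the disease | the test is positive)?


Using Bayes' theorem:
P(A|B) = P(B|A)·P(A) / P(B)

P(the test is positive) = 93/100 × 1/20 + 19/100 × 19/20
= 93/2000 + 361/2000 = 227/1000

P(the patient has the disease|the test is positive) = (93/2000) / (227/1000) = 93/454

P(the patient has the disease|the test is positive) = 93/454 ≈ 20.48%


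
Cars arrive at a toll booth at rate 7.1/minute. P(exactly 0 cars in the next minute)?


Poisson(λ=7.1): P(X=0) = e^(-λ)×λ^k/k!
= e^(-7.1) × 7.1^0 / 0!
≈ 0.0008251049233 × 1 / 1 ≈ 0.000825

P(X=0) ≈ 0.000825 ≈ 0.08%


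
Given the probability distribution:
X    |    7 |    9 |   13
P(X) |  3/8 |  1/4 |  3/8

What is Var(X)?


E[X] = 39/4
E[X²] = 102
Var(X) = E[X²] - (E[X])² = 102 - 1521/16 = 111/16

Var(X) = 111/16 ≈ 6.9375


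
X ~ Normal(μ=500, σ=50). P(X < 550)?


z = (550-500)/50 = 1.0
P(Z < 1.0) = 0.8413

P(X < 550) ≈ 0.8413


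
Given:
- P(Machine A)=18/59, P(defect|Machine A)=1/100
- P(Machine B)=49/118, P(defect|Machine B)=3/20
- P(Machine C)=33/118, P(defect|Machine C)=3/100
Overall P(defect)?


P(B) = Σ P(B|Aᵢ)×P(Aᵢ)
  1/100×18/59 = 9/2950
  3/20×49/118 = 147/2360
  3/100×33/118 = 99/11800
Sum = 87/1180

P(defect) = 87/1180 ≈ 7.37%


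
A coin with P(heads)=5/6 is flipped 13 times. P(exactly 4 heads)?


Binomial: P(X=4) = C(13,4)×p^4×(1-p)^9
= 715 × 625/1296 × 1/10077696 = 446875/13060694016

P(X=4) = 446875/13060694016 ≈ 0.00%


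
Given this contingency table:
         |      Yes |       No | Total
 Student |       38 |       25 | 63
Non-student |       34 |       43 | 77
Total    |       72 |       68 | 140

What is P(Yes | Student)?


P(Yes | Student) = 38/(38+25) = 38/63

P(Yes|Student) = 38/63 ≈ 60.32%


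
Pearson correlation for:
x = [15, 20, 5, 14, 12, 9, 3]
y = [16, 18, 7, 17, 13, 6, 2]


n=7, Σx=78, Σy=79, Σxy=1089, Σx²=1080, Σy²=1127
r = (7×1089 - 78×79)/√((7×1080 - 78²)(7×1127 - 79²))
= 1461/√(1476×1648) = 1461/√2432448 ≈ 1461/1559.6307 ≈ 0.9368

r ≈ 0.9368


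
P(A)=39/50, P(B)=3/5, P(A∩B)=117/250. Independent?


P(A)×P(B) = 117/250
P(A∩B) = 117/250
Equal ✓ → Independent

Yes, independent


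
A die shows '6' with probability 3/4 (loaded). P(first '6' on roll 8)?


Geometric: P(X=8) = (1-p)^(k-1)×p = (1/4)^7×3/4 = 3/65536

P(X=8) = 3/65536 ≈ 0.00%


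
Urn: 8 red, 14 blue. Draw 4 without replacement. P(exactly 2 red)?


Hypergeometric: C(8,2)×C(14,2)/C(22,4)
= 28×91/7315 = 364/1045

P(X=2) = 364/1045 ≈ 34.83%


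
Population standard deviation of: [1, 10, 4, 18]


Mean = 33/4
  (1-33/4)²=841/16
  (10-33/4)²=49/16
  (4-33/4)²=289/16
  (18-33/4)²=1521/16
Σ(x-μ)² = 675/4
σ² = (675/4)/4 = 675/16

σ = √(675/16) ≈ 6.4952


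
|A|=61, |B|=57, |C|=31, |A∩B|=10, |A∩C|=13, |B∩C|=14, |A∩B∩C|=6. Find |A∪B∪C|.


|A∪B∪C| = 61+57+31-10-13-14+6 = 118

|A∪B∪C| = 118


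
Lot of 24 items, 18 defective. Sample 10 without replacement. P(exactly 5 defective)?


Hypergeometric: C(18,5)×C(6,5)/C(24,10)
= 8568×6/1961256 = 126/4807

P(X=5) = 126/4807 ≈ 2.62%


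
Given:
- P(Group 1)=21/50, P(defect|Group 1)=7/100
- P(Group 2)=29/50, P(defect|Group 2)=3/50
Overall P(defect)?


P(B) = Σ P(B|Aᵢ)×P(Aᵢ)
  7/100×21/50 = 147/5000
  3/50×29/50 = 87/2500
Sum = 321/5000

P(defect) = 321/5000 ≈ 6.42%


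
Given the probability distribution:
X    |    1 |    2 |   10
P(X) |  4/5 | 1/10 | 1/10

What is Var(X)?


E[X] = 2
E[X²] = 56/5
Var(X) = E[X²] - (E[X])² = 56/5 - 4 = 36/5

Var(X) = 36/5 ≈ 7.2000


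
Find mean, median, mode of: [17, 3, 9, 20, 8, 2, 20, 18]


Sorted: [2, 3, 8, 9, 17, 18, 20, 20]
Mean = 97/8
Median = 13
Freq: {17: 1, 3: 1, 9: 1, 20: 2, 8: 1, 2: 1, 18: 1}
Mode: [20]

Mean=97/8, Median=13, Mode=20


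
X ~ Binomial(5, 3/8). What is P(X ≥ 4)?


P(X ≥ 4) = Σ P(X=i) for i=4..5
P(X=4) = 2025/32768
P(X=5) = 243/32768
Sum = 567/8192

P(X ≥ 4) = 567/8192 ≈ 6.92%


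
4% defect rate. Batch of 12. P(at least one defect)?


P(all good) = (24/25)^12 = 36520347436056576/59604644775390625
P(≥1 defect) = 23084297339334049/59604644775390625

P = 23084297339334049/59604644775390625 ≈ 38.73%


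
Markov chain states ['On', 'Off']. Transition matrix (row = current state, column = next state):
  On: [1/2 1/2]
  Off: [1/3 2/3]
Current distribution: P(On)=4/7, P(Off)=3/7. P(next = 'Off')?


P(next=Off) = Σᵢ P(now=i)×P(i→Off)
= 4/7×1/2 + 3/7×2/3
= 2/7 + 2/7 = 4/7

P = 4/7 ≈ 0.5714


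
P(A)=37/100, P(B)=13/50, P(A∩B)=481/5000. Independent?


P(A)×P(B) = 481/5000
P(A∩B) = 481/5000
Equal ✓ → Independent

Yes, independent


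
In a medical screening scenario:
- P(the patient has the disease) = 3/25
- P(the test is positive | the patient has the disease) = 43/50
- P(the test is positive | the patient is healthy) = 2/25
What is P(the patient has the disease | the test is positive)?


Using Bayes' theorem:
P(A|B) = P(B|A)·P(A) / P(B)

P(the test is positive) = 43/50 × 3/25 + 2/25 × 22/25
= 129/1250 + 44/625 = 217/1250

P(the patient has the disease|the test is positive) = (129/1250) / (217/1250) = 129/217

P(the patient has the disease|the test is positive) = 129/217 ≈ 59.45%


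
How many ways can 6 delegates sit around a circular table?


Circular arrangements of 6 distinct objects: fix one position to break rotational symmetry.
(n-1)! = 5! = 120

120


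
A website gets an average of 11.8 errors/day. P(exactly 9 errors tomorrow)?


Poisson(λ=11.8): P(X=9) = e^(-λ)×λ^k/k!
= e^(-11.8) × 11.8^9 / 9!
≈ 7.504557915e-06 × 4435453859.15 / 362880 ≈ 0.091728

P(X=9) ≈ 0.091728 ≈ 9.17%


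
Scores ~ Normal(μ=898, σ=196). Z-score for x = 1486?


z = (x - μ)/σ = (1486 - 898)/196 = 3.0

z = 3.0


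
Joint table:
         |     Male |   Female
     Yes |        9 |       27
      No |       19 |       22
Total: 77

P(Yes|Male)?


P(Yes|Male) = 9/(9+19) = 9/28

P = 9/28 ≈ 32.14%


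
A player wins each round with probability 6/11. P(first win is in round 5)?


Geometric: P(X=5) = (1-p)^(k-1)×p = (5/11)^4×6/11 = 3750/161051

P(X=5) = 3750/161051 ≈ 2.33%


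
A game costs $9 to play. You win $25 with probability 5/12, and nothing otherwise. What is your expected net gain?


E[gain] = (25-9)×5/12 + (-9)×7/12
= 20/3 - 21/4 = 17/12

Expected net gain = $17/12 ≈ $1.42


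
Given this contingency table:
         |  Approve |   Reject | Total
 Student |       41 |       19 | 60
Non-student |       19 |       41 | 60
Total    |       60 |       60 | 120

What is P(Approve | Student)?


P(Approve | Student) = 41/(41+19) = 41/60

P(Approve|Student) = 41/60 ≈ 68.33%


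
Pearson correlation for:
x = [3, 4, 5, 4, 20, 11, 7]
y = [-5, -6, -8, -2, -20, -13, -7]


n=7, Σx=54, Σy=-61, Σxy=-679, Σx²=636, Σy²=747
r = (7×(-679) - 54×(-61))/√((7×636 - 54²)(7×747 - (-61)²))
= -1459/√(1536×1508) = -1459/√2316288 ≈ -1459/1521.9356 ≈ -0.9586

r ≈ -0.9586
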